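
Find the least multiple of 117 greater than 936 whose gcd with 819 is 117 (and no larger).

1053

Multiples of 117 above 936: 117·9, 117·10, … . Need the cofactor coprime to 819/117 = 7.
Checking s = 9, 10, … the first with gcd(s, 7) = 1 is s = 9, giving 1053.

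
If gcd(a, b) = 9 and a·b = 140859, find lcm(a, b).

15651

Since gcd(a,b)·lcm(a,b) = ab, lcm = 140859/9 = 15651.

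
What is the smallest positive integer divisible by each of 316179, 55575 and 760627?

316179 = 3² · 19 · 43²; 55575 = 3² · 5² · 13 · 19; 760627 = 7² · 19² · 43
lcm takes max exponent of each prime: 3² · 5² · 7² · 13 · 19² · 43² = 95667860925

95667860925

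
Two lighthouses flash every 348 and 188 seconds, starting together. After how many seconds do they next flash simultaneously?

348 = 2² · 3 · 29; 188 = 2² · 47
max exponents: 2² · 3 · 29 · 47 = 16356

16356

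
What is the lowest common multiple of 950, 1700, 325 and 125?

950 = 2 · 5² · 19; 1700 = 2² · 5² · 17; 325 = 5² · 13; 125 = 5³
lcm takes max exponent of each prime: 2² · 5³ · 13 · 17 · 19 = 2099500

2099500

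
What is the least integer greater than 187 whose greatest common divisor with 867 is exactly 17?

221

gcd(t, 867) = 17 forces 17 | t; write t = 17s. Then gcd(17s, 17·51) = 17·gcd(s, 51), so need gcd(s, 51) = 1.
17s > 187 gives s ≥ 12. The least s ≥ 12 coprime to 51 is 13, so t = 17·13 = 221.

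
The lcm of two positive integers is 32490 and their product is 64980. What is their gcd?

2

gcd·lcm = product, so gcd = 64980/32490 = 2.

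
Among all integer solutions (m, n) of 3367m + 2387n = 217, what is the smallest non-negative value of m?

Reduce mod 2387: 3367m ≡ 217 (mod 2387). With g = gcd(3367, 2387) = 7 dividing 217, divide through: 481m ≡ 31 (mod 341).
Since gcd(481, 341) = 1, m ≡ 31·(481)⁻¹ ≡ 217 (mod 341). Smallest non-negative: 217.

217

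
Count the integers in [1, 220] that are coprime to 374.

374 = 2·11·17. Inclusion–exclusion on these primes:
220 − ⌊220/2⌋ − ⌊220/11⌋ − ⌊220/17⌋ + ⌊220/22⌋ + ⌊220/34⌋ + ⌊220/187⌋ − ⌊220/374⌋ = 95

95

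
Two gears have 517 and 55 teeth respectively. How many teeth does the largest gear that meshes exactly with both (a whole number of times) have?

11

Euclid: 517 = 9·55 + 22; 55 = 2·22 + 11; 22 = 2·11 + 0. Last nonzero remainder: 11.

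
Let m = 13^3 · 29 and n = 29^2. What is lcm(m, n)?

1847677

max exponent per prime: 13^3 · 29^2 = 1847677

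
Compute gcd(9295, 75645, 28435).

gcd(9295, 75645): 75645 = 8·9295 + 1285; 9295 = 7·1285 + 300; 1285 = 4·300 + 85; 300 = 3·85 + 45; 85 = 1·45 + 40; 45 = 1·40 + 5; 40 = 8·5 + 0 → 5
gcd(5, 28435): 28435 = 5687·5 + 0 → 5

5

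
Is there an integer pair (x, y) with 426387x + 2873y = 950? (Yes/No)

No

gcd(426387, 2873): 426387 = 148·2873 + 1183; 2873 = 2·1183 + 507; 1183 = 2·507 + 169; 507 = 3·169 + 0 → 169
169 does not divide 950, so a solution does not exist.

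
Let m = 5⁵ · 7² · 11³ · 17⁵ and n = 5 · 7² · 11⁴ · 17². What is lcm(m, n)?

3183181845353125

max exponent per prime: 5⁵ · 7² · 11⁴ · 17⁵ = 3183181845353125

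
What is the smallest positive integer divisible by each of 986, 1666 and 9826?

13962746

lcm(986, 1666) = 986·1666/gcd = 1642676/34 = 48314
lcm(48314, 9826) = 48314·9826/gcd = 474733364/34 = 13962746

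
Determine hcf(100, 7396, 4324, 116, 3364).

4

100 = 2² · 5²; 7396 = 2² · 43²; 4324 = 2² · 23 · 47; 116 = 2² · 29; 3364 = 2² · 29²
gcd takes min exponent of each prime: 2² = 4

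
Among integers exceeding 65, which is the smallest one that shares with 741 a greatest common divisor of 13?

741 = 13·57. Any m with gcd(m, 741) = 13 is a multiple of 13, say 13s, with s coprime to 57.
Need s > 65/13, so s ≥ 6. First s ≥ 6 with gcd(s, 57) = 1 is s = 7. Thus m = 13·7 = 91.

91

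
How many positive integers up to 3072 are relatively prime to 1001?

1001 = 7·11·13. Inclusion–exclusion on these primes:
3072 − ⌊3072/7⌋ − ⌊3072/11⌋ − ⌊3072/13⌋ + ⌊3072/77⌋ + ⌊3072/91⌋ + ⌊3072/143⌋ − ⌊3072/1001⌋ = 2209

2209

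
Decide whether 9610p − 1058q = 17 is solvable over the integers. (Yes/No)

No

By Bézout, 9610p − 1058q = 17 has integer solutions iff gcd(9610, 1058) | 17.
Euclid: 9610 = 9·1058 + 88; 1058 = 12·88 + 2; 88 = 44·2 + 0. gcd = 2; 17 mod 2 = 1. No.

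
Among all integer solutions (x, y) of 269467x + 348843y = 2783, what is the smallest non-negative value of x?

Euclid: 348843 = 1·269467 + 79376; 269467 = 3·79376 + 31339; 79376 = 2·31339 + 16698; 31339 = 1·16698 + 14641; 16698 = 1·14641 + 2057; 14641 = 7·2057 + 242; 2057 = 8·242 + 121; 242 = 2·121 + 0 → gcd = 121; 2783 = 121·23.
Back-substitution yields 269467·(-1358) + 348843·(1049) = 121, so one solution is x = -1358·23 = -31234, y = 1049·23 = 24127.
Solutions in x differ by 348843/121 = 2883; the one in [0, 2883) is -31234 mod 2883 = 479.

479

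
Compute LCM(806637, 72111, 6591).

lcm(806637, 72111) = 806637·72111/gcd = 58167400707/1677 = 34685391
lcm(34685391, 6591) = 34685391·6591/gcd = 228611412081/507 = 450910083

450910083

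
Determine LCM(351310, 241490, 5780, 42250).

1090411980170500

lcm(351310, 241490) = 351310·241490/gcd = 84837851900/190 = 446515010
lcm(446515010, 5780) = 446515010·5780/gcd = 2580856757800/10 = 258085675780
lcm(258085675780, 42250) = 258085675780·42250/gcd = 10904119801705000/10 = 1090411980170500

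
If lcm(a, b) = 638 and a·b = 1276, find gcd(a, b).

2

From gcd × lcm = ab: gcd = 1276 / 638 = 2.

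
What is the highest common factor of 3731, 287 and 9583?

3731 = 7 · 13 · 41; 287 = 7 · 41; 9583 = 7 · 37²
gcd takes min exponent of each prime: 7 = 7

7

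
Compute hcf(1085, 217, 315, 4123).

1085 = 5 · 7 · 31; 217 = 7 · 31; 315 = 3² · 5 · 7; 4123 = 7 · 19 · 31
gcd takes min exponent of each prime: 7 = 7

7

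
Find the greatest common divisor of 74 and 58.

Euclid: 74 = 1·58 + 16; 58 = 3·16 + 10; 16 = 1·10 + 6; 10 = 1·6 + 4; 6 = 1·4 + 2; 4 = 2·2 + 0. Last nonzero remainder: 2.

2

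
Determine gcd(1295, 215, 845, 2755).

1295 = 5 · 7 · 37; 215 = 5 · 43; 845 = 5 · 13²; 2755 = 5 · 19 · 29
gcd takes min exponent of each prime: 5 = 5

5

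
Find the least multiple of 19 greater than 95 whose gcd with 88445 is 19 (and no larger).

88445 = 19·4655. Any a with gcd(a, 88445) = 19 is a multiple of 19, say 19s, with s coprime to 4655.
Need s > 95/19, so s ≥ 6. First s ≥ 6 with gcd(s, 4655) = 1 is s = 6. Thus a = 19·6 = 114.

114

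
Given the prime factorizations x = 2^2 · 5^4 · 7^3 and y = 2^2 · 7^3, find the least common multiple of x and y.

max exponent per prime: 2^2 · 5^4 · 7^3 = 857500

857500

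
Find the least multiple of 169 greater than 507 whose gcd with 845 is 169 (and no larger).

gcd(a, 845) = 169 forces 169 | a; write a = 169s. Then gcd(169s, 169·5) = 169·gcd(s, 5), so need gcd(s, 5) = 1.
169s > 507 gives s ≥ 4. The least s ≥ 4 coprime to 5 is 4, so a = 169·4 = 676.

676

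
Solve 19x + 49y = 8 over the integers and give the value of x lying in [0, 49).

Reduce mod 49: 19x ≡ 8 (mod 49). With g = gcd(19, 49) = 1 dividing 8, divide through: 19x ≡ 8 (mod 49).
Since gcd(19, 49) = 1, x ≡ 8·(19)⁻¹ ≡ 3 (mod 49). Smallest non-negative: 3.

3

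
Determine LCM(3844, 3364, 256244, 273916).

7141264036

lcm(3844, 3364) = 3844·3364/gcd = 12931216/4 = 3232804
lcm(3232804, 256244) = 3232804·256244/gcd = 828386628176/116 = 7141264036
lcm(7141264036, 273916) = 7141264036·273916/gcd = 1956106479684976/273916 = 7141264036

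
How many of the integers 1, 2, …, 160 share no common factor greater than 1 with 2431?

2431 = 11·13·17. Inclusion–exclusion on these primes:
160 − ⌊160/11⌋ − ⌊160/13⌋ − ⌊160/17⌋ + ⌊160/143⌋ + ⌊160/187⌋ + ⌊160/221⌋ − ⌊160/2431⌋ = 126

126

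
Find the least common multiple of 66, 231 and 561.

7854

lcm(66, 231) = 66·231/gcd = 15246/33 = 462
lcm(462, 561) = 462·561/gcd = 259182/33 = 7854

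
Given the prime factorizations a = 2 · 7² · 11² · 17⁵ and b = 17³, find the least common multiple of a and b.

16836664306

max exponent per prime: 2 · 7² · 11² · 17⁵ = 16836664306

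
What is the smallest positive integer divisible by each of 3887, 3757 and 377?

32576947

3887 = 13² · 23; 3757 = 13 · 17²; 377 = 13 · 29
lcm takes max exponent of each prime: 13² · 17² · 23 · 29 = 32576947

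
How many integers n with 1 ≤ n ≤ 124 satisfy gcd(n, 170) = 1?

170 = 2·5·17. Inclusion–exclusion on these primes:
124 − ⌊124/2⌋ − ⌊124/5⌋ − ⌊124/17⌋ + ⌊124/10⌋ + ⌊124/34⌋ + ⌊124/85⌋ − ⌊124/170⌋ = 47

47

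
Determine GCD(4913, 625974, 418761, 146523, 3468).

289

gcd(4913, 625974): 625974 = 127·4913 + 2023; 4913 = 2·2023 + 867; 2023 = 2·867 + 289; 867 = 3·289 + 0 → 289
gcd(289, 418761): 418761 = 1449·289 + 0 → 289
gcd(289, 146523): 146523 = 507·289 + 0 → 289
gcd(289, 3468): 3468 = 12·289 + 0 → 289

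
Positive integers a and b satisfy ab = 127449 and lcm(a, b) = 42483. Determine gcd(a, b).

3

From gcd × lcm = ab: gcd = 127449 / 42483 = 3.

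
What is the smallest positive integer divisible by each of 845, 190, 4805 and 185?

845 = 5 · 13²; 190 = 2 · 5 · 19; 4805 = 5 · 31²; 185 = 5 · 37
lcm takes max exponent of each prime: 2 · 5 · 13² · 19 · 31² · 37 = 1141735270

1141735270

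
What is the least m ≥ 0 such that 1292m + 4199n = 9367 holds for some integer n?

Euclid: 4199 = 3·1292 + 323; 1292 = 4·323 + 0 → gcd = 323; 9367 = 323·29.
Back-substitution yields 1292·(-3) + 4199·(1) = 323, so one solution is m = -3·29 = -87, n = 1·29 = 29.
Solutions in m differ by 4199/323 = 13; the one in [0, 13) is -87 mod 13 = 4.

4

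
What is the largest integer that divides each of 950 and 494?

950 = 2 · 5² · 19
494 = 2 · 13 · 19
Common: 2 · 19 = 38

38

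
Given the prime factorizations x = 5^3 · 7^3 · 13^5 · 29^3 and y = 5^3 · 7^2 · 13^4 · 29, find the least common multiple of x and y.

max exponent per prime: 5^3 · 7^3 · 13^5 · 29^3 = 388253060888875

388253060888875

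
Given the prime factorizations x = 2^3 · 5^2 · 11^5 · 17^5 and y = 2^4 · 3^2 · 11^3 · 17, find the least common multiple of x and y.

823209802945200

max exponent per prime: 2^4 · 3^2 · 5^2 · 11^5 · 17^5 = 823209802945200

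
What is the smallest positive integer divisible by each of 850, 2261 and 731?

lcm(850, 2261) = 850·2261/gcd = 1921850/17 = 113050
lcm(113050, 731) = 113050·731/gcd = 82639550/17 = 4861150

4861150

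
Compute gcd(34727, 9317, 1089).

121

34727 = 7 · 11² · 41; 9317 = 7 · 11³; 1089 = 3² · 11²
gcd takes min exponent of each prime: 11² = 121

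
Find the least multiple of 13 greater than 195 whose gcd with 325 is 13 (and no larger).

Multiples of 13 above 195: 13·16, 13·17, … . Need the cofactor coprime to 325/13 = 25.
Checking s = 16, 17, … the first with gcd(s, 25) = 1 is s = 16, giving 208.

208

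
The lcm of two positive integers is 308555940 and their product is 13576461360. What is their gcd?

From gcd × lcm = pq: gcd = 13576461360 / 308555940 = 44.

44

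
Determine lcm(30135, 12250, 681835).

30135 = 3 · 5 · 7² · 41; 12250 = 2 · 5³ · 7²; 681835 = 5 · 7² · 11² · 23
lcm takes max exponent of each prime: 2 · 3 · 5³ · 7² · 11² · 23 · 41 = 4193285250

4193285250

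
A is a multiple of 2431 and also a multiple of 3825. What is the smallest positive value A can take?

546975

gcd first: 3825 = 1·2431 + 1394; 2431 = 1·1394 + 1037; 1394 = 1·1037 + 357; 1037 = 2·357 + 323; 357 = 1·323 + 34; 323 = 9·34 + 17; 34 = 2·17 + 0 → gcd = 17
lcm = 2431·3825/gcd = 9298575/17 = 546975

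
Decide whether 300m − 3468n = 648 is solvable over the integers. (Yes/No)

gcd(300, 3468): 3468 = 11·300 + 168; 300 = 1·168 + 132; 168 = 1·132 + 36; 132 = 3·36 + 24; 36 = 1·24 + 12; 24 = 2·12 + 0 → 12
12 divides 648, so a solution exists.

Yes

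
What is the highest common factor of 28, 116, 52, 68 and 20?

gcd(28, 116): 116 = 4·28 + 4; 28 = 7·4 + 0 → 4
gcd(4, 52): 52 = 13·4 + 0 → 4
gcd(4, 68): 68 = 17·4 + 0 → 4
gcd(4, 20): 20 = 5·4 + 0 → 4

4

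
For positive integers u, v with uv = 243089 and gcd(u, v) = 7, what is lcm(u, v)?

34727

For any two positive integers, gcd × lcm equals their product. Hence lcm = 243089 / 7 = 34727.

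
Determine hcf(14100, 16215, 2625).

15

14100 = 2² · 3 · 5² · 47; 16215 = 3 · 5 · 23 · 47; 2625 = 3 · 5³ · 7
gcd takes min exponent of each prime: 3 · 5 = 15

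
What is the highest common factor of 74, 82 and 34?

74 = 2 · 37; 82 = 2 · 41; 34 = 2 · 17
gcd takes min exponent of each prime: 2 = 2

2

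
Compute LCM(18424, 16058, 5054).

7628770408

lcm(18424, 16058) = 18424·16058/gcd = 295852592/14 = 21132328
lcm(21132328, 5054) = 21132328·5054/gcd = 106802785712/14 = 7628770408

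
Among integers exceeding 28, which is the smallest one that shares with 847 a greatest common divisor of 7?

gcd(t, 847) = 7 forces 7 | t; write t = 7s. Then gcd(7s, 7·121) = 7·gcd(s, 121), so need gcd(s, 121) = 1.
7s > 28 gives s ≥ 5. The least s ≥ 5 coprime to 121 is 5, so t = 7·5 = 35.

35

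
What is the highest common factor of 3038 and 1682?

3038 = 2 · 7² · 31
1682 = 2 · 29²
Common: 2 = 2

2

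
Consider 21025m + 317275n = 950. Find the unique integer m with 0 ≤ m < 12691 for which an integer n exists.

6338

Reduce mod 317275: 21025m ≡ 950 (mod 317275). With g = gcd(21025, 317275) = 25 dividing 950, divide through: 841m ≡ 38 (mod 12691).
Since gcd(841, 12691) = 1, m ≡ 38·(841)⁻¹ ≡ 6338 (mod 12691). Smallest non-negative: 6338.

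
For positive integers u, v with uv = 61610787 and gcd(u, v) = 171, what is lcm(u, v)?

For any two positive integers, gcd × lcm equals their product. Hence lcm = 61610787 / 171 = 360297.

360297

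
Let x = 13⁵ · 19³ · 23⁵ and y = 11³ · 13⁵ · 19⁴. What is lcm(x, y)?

414522778870756519249

max exponent per prime: 11³ · 13⁵ · 19⁴ · 23⁵ = 414522778870756519249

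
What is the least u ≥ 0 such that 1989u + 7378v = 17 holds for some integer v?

Euclid: 7378 = 3·1989 + 1411; 1989 = 1·1411 + 578; 1411 = 2·578 + 255; 578 = 2·255 + 68; 255 = 3·68 + 51; 68 = 1·51 + 17; 51 = 3·17 + 0 → gcd = 17; 17 = 17·1.
Back-substitution yields 1989·(115) + 7378·(-31) = 17, so one solution is u = 115·1 = 115, v = -31·1 = -31.
Solutions in u differ by 7378/17 = 434; the one in [0, 434) is 115 mod 434 = 115.

115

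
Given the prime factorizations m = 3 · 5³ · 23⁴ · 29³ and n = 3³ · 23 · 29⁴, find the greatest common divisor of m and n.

1682841

min exponent per shared prime: 3 · 23 · 29³ = 1682841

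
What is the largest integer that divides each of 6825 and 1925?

175

6825 = 3 · 5² · 7 · 13
1925 = 5² · 7 · 11
Common: 5² · 7 = 175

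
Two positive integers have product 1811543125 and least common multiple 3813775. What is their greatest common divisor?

475

gcd·lcm = product, so gcd = 1811543125/3813775 = 475.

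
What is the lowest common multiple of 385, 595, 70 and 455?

lcm(385, 595) = 385·595/gcd = 229075/35 = 6545
lcm(6545, 70) = 6545·70/gcd = 458150/35 = 13090
lcm(13090, 455) = 13090·455/gcd = 5955950/35 = 170170

170170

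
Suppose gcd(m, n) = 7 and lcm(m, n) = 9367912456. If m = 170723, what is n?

384104

Using mn = gcd(m,n)·lcm(m,n) = 7·9367912456 = 65575387192, we get n = 65575387192/170723 = 384104.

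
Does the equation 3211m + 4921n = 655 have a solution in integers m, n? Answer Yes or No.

No

By Bézout, 3211m + 4921n = 655 has integer solutions iff gcd(3211, 4921) | 655.
Euclid: 4921 = 1·3211 + 1710; 3211 = 1·1710 + 1501; 1710 = 1·1501 + 209; 1501 = 7·209 + 38; 209 = 5·38 + 19; 38 = 2·19 + 0. gcd = 19; 655 mod 19 = 9. No.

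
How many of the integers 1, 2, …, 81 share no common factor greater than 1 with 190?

31

Prime factors of 190: 2, 5, 19. Count integers ≤ 81 divisible by none of them.
By inclusion–exclusion: 81 − ⌊81/2⌋ − ⌊81/5⌋ − ⌊81/19⌋ + ⌊81/10⌋ + ⌊81/38⌋ + ⌊81/95⌋ − ⌊81/190⌋ = 31.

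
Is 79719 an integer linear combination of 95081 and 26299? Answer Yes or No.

No

By Bézout, 95081s + 26299t = 79719 has integer solutions iff gcd(95081, 26299) | 79719.
Euclid: 95081 = 3·26299 + 16184; 26299 = 1·16184 + 10115; 16184 = 1·10115 + 6069; 10115 = 1·6069 + 4046; 6069 = 1·4046 + 2023; 4046 = 2·2023 + 0. gcd = 2023; 79719 mod 2023 = 822. No.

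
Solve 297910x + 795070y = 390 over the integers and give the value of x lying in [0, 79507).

Reduce mod 795070: 297910x ≡ 390 (mod 795070). With g = gcd(297910, 795070) = 10 dividing 390, divide through: 29791x ≡ 39 (mod 79507).
Since gcd(29791, 79507) = 1, x ≡ 39·(29791)⁻¹ ≡ 38722 (mod 79507). Smallest non-negative: 38722.

38722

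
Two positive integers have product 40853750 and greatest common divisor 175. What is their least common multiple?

Since gcd(p,q)·lcm(p,q) = pq, lcm = 40853750/175 = 233450.

233450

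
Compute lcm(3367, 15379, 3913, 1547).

415955813

3367 = 7 · 13 · 37; 15379 = 7 · 13³; 3913 = 7 · 13 · 43; 1547 = 7 · 13 · 17
lcm takes max exponent of each prime: 7 · 13³ · 17 · 37 · 43 = 415955813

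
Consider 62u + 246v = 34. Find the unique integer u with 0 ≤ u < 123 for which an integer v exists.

gcd(62, 246) = 2 (Euclid: 246 = 3·62 + 60; 62 = 1·60 + 2; 60 = 30·2 + 0), and 2 | 34.
Extended Euclid: 62·(4) + 246·(-1) = 2. Scale by 17: u₀ = 68.
General solution u = u₀ + 123t; reducing mod 123 gives u = 68 (and v = -17).

68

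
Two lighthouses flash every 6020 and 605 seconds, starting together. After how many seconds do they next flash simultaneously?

6020 = 2² · 5 · 7 · 43; 605 = 5 · 11²
max exponents: 2² · 5 · 7 · 11² · 43 = 728420

728420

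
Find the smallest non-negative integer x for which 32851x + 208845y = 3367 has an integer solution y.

Reduce mod 208845: 32851x ≡ 3367 (mod 208845). With g = gcd(32851, 208845) = 91 dividing 3367, divide through: 361x ≡ 37 (mod 2295).
Since gcd(361, 2295) = 1, x ≡ 37·(361)⁻¹ ≡ 1297 (mod 2295). Smallest non-negative: 1297.

1297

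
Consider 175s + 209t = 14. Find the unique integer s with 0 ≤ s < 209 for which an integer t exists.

184

Reduce mod 209: 175s ≡ 14 (mod 209). With g = gcd(175, 209) = 1 dividing 14, divide through: 175s ≡ 14 (mod 209).
Since gcd(175, 209) = 1, s ≡ 14·(175)⁻¹ ≡ 184 (mod 209). Smallest non-negative: 184.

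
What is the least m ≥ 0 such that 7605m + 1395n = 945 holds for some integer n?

17

Reduce mod 1395: 7605m ≡ 945 (mod 1395). With g = gcd(7605, 1395) = 45 dividing 945, divide through: 169m ≡ 21 (mod 31).
Since gcd(169, 31) = 1, m ≡ 21·(169)⁻¹ ≡ 17 (mod 31). Smallest non-negative: 17.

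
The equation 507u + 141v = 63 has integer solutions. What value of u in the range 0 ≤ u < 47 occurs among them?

Euclid: 507 = 3·141 + 84; 141 = 1·84 + 57; 84 = 1·57 + 27; 57 = 2·27 + 3; 27 = 9·3 + 0 → gcd = 3; 63 = 3·21.
Back-substitution yields 507·(-5) + 141·(18) = 3, so one solution is u = -5·21 = -105, v = 18·21 = 378.
Solutions in u differ by 141/3 = 47; the one in [0, 47) is -105 mod 47 = 36.

36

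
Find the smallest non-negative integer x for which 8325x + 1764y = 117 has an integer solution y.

gcd(8325, 1764) = 9 (Euclid: 8325 = 4·1764 + 1269; 1764 = 1·1269 + 495; 1269 = 2·495 + 279; 495 = 1·279 + 216; 279 = 1·216 + 63; 216 = 3·63 + 27; 63 = 2·27 + 9; 27 = 3·9 + 0), and 9 | 117.
Extended Euclid: 8325·(57) + 1764·(-269) = 9. Scale by 13: x₀ = 741.
General solution x = x₀ + 196t; reducing mod 196 gives x = 153 (and y = -722).

153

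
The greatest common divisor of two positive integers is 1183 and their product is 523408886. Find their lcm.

442442

Since gcd(p,q)·lcm(p,q) = pq, lcm = 523408886/1183 = 442442.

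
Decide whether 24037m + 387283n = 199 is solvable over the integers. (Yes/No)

No

gcd(24037, 387283): 387283 = 16·24037 + 2691; 24037 = 8·2691 + 2509; 2691 = 1·2509 + 182; 2509 = 13·182 + 143; 182 = 1·143 + 39; 143 = 3·39 + 26; 39 = 1·26 + 13; 26 = 2·13 + 0 → 13
13 does not divide 199, so a solution does not exist.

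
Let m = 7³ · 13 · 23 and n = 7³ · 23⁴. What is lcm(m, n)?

1247811019

max exponent per prime: 7³ · 13 · 23⁴ = 1247811019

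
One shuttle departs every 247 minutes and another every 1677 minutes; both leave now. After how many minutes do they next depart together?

247 = 13 · 19; 1677 = 3 · 13 · 43
max exponents: 3 · 13 · 19 · 43 = 31863

31863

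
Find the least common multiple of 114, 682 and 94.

1827078

114 = 2 · 3 · 19; 682 = 2 · 11 · 31; 94 = 2 · 47
lcm takes max exponent of each prime: 2 · 3 · 11 · 19 · 31 · 47 = 1827078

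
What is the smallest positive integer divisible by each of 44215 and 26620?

235400660

gcd first: 44215 = 1·26620 + 17595; 26620 = 1·17595 + 9025; 17595 = 1·9025 + 8570; 9025 = 1·8570 + 455; 8570 = 18·455 + 380; 455 = 1·380 + 75; 380 = 5·75 + 5; 75 = 15·5 + 0 → gcd = 5
lcm = 44215·26620/gcd = 1177003300/5 = 235400660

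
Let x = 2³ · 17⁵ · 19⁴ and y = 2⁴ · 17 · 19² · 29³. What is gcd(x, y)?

min exponent per shared prime: 2³ · 17 · 19² = 49096

49096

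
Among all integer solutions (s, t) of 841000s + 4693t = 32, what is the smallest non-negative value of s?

Reduce mod 4693: 841000s ≡ 32 (mod 4693). With g = gcd(841000, 4693) = 1 dividing 32, divide through: 841000s ≡ 32 (mod 4693).
Since gcd(841000, 4693) = 1, s ≡ 32·(841000)⁻¹ ≡ 2088 (mod 4693). Smallest non-negative: 2088.

2088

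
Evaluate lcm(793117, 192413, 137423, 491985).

13009053446332515

793117 = 13³ · 19²; 192413 = 13 · 19² · 41; 137423 = 11 · 13 · 31²; 491985 = 3² · 5 · 13 · 29²
lcm takes max exponent of each prime: 3² · 5 · 11 · 13³ · 19² · 29² · 31² · 41 = 13009053446332515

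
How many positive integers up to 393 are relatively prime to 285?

Prime factors of 285: 3, 5, 19. Count integers ≤ 393 divisible by none of them.
By inclusion–exclusion: 393 − ⌊393/3⌋ − ⌊393/5⌋ − ⌊393/19⌋ + ⌊393/15⌋ + ⌊393/57⌋ + ⌊393/95⌋ − ⌊393/285⌋ = 199.

199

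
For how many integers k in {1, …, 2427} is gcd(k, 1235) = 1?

1699

Prime factors of 1235: 5, 13, 19. Count integers ≤ 2427 divisible by none of them.
By inclusion–exclusion: 2427 − ⌊2427/5⌋ − ⌊2427/13⌋ − ⌊2427/19⌋ + ⌊2427/65⌋ + ⌊2427/95⌋ + ⌊2427/247⌋ − ⌊2427/1235⌋ = 1699.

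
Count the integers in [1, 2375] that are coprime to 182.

940

Prime factors of 182: 2, 7, 13. Count integers ≤ 2375 divisible by none of them.
By inclusion–exclusion: 2375 − ⌊2375/2⌋ − ⌊2375/7⌋ − ⌊2375/13⌋ + ⌊2375/14⌋ + ⌊2375/26⌋ + ⌊2375/91⌋ − ⌊2375/182⌋ = 940.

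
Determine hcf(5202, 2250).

Euclid: 5202 = 2·2250 + 702; 2250 = 3·702 + 144; 702 = 4·144 + 126; 144 = 1·126 + 18; 126 = 7·18 + 0. Last nonzero remainder: 18.

18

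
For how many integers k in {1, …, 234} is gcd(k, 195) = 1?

Prime factors of 195: 3, 5, 13. Count integers ≤ 234 divisible by none of them.
By inclusion–exclusion: 234 − ⌊234/3⌋ − ⌊234/5⌋ − ⌊234/13⌋ + ⌊234/15⌋ + ⌊234/39⌋ + ⌊234/65⌋ − ⌊234/195⌋ = 115.

115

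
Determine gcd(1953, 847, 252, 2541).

7

gcd(1953, 847): 1953 = 2·847 + 259; 847 = 3·259 + 70; 259 = 3·70 + 49; 70 = 1·49 + 21; 49 = 2·21 + 7; 21 = 3·7 + 0 → 7
gcd(7, 252): 252 = 36·7 + 0 → 7
gcd(7, 2541): 2541 = 363·7 + 0 → 7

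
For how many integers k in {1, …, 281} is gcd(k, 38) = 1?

Prime factors of 38: 2, 19. Count integers ≤ 281 divisible by none of them.
By inclusion–exclusion: 281 − ⌊281/2⌋ − ⌊281/19⌋ + ⌊281/38⌋ = 134.

134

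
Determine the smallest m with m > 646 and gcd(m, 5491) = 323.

Multiples of 323 above 646: 323·3, 323·4, … . Need the cofactor coprime to 5491/323 = 17.
Checking s = 3, 4, … the first with gcd(s, 17) = 1 is s = 3, giving 969.

969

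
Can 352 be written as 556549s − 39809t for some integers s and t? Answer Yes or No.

gcd(556549, 39809): 556549 = 13·39809 + 39032; 39809 = 1·39032 + 777; 39032 = 50·777 + 182; 777 = 4·182 + 49; 182 = 3·49 + 35; 49 = 1·35 + 14; 35 = 2·14 + 7; 14 = 2·7 + 0 → 7
7 does not divide 352, so a solution does not exist.

No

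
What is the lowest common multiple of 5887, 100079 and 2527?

36128519

lcm(5887, 100079) = 5887·100079/gcd = 589165073/5887 = 100079
lcm(100079, 2527) = 100079·2527/gcd = 252899633/7 = 36128519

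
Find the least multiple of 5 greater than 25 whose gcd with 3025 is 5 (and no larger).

Multiples of 5 above 25: 5·6, 5·7, … . Need the cofactor coprime to 3025/5 = 605.
Checking s = 6, 7, … the first with gcd(s, 605) = 1 is s = 6, giving 30.

30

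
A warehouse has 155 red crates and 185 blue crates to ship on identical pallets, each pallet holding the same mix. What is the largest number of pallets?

155 = 5 · 31
185 = 5 · 37
Common: 5 = 5

5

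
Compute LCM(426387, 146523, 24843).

6038066307

426387 = 3 · 13² · 29²; 146523 = 3 · 13² · 17²; 24843 = 3 · 7² · 13²
lcm takes max exponent of each prime: 3 · 7² · 13² · 17² · 29² = 6038066307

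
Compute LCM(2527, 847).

gcd first: 2527 = 2·847 + 833; 847 = 1·833 + 14; 833 = 59·14 + 7; 14 = 2·7 + 0 → gcd = 7
lcm = 2527·847/gcd = 2140369/7 = 305767

305767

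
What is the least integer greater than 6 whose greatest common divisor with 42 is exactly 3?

9

Multiples of 3 above 6: 3·3, 3·4, … . Need the cofactor coprime to 42/3 = 14.
Checking s = 3, 4, … the first with gcd(s, 14) = 1 is s = 3, giving 9.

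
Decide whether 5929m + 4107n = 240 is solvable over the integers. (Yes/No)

Yes

By Bézout, 5929m + 4107n = 240 has integer solutions iff gcd(5929, 4107) | 240.
Euclid: 5929 = 1·4107 + 1822; 4107 = 2·1822 + 463; 1822 = 3·463 + 433; 463 = 1·433 + 30; 433 = 14·30 + 13; 30 = 2·13 + 4; 13 = 3·4 + 1; 4 = 4·1 + 0. gcd = 1; 240 mod 1 = 0. Yes.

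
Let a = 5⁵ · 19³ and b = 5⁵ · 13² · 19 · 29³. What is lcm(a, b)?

max exponent per prime: 5⁵ · 13² · 19³ · 29³ = 88346942246875

88346942246875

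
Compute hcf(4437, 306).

Euclid: 4437 = 14·306 + 153; 306 = 2·153 + 0. Last nonzero remainder: 153.

153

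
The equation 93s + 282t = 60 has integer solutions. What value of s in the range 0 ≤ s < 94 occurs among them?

Reduce mod 282: 93s ≡ 60 (mod 282). With g = gcd(93, 282) = 3 dividing 60, divide through: 31s ≡ 20 (mod 94).
Since gcd(31, 94) = 1, s ≡ 20·(31)⁻¹ ≡ 34 (mod 94). Smallest non-negative: 34.

34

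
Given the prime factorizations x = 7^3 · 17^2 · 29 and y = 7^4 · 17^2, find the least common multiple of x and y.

max exponent per prime: 7^4 · 17^2 · 29 = 20122781

20122781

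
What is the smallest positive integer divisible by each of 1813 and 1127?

41699

gcd first: 1813 = 1·1127 + 686; 1127 = 1·686 + 441; 686 = 1·441 + 245; 441 = 1·245 + 196; 245 = 1·196 + 49; 196 = 4·49 + 0 → gcd = 49
lcm = 1813·1127/gcd = 2043251/49 = 41699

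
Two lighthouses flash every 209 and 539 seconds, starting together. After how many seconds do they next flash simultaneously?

10241

gcd first: 539 = 2·209 + 121; 209 = 1·121 + 88; 121 = 1·88 + 33; 88 = 2·33 + 22; 33 = 1·22 + 11; 22 = 2·11 + 0 → gcd = 11
lcm = 209·539/gcd = 112651/11 = 10241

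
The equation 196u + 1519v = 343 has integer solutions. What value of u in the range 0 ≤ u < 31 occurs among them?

25

Reduce mod 1519: 196u ≡ 343 (mod 1519). With g = gcd(196, 1519) = 49 dividing 343, divide through: 4u ≡ 7 (mod 31).
Since gcd(4, 31) = 1, u ≡ 7·(4)⁻¹ ≡ 25 (mod 31). Smallest non-negative: 25.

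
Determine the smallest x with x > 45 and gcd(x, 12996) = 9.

63

gcd(x, 12996) = 9 forces 9 | x; write x = 9s. Then gcd(9s, 9·1444) = 9·gcd(s, 1444), so need gcd(s, 1444) = 1.
9s > 45 gives s ≥ 6. The least s ≥ 6 coprime to 1444 is 7, so x = 9·7 = 63.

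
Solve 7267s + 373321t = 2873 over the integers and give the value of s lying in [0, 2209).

Euclid: 373321 = 51·7267 + 2704; 7267 = 2·2704 + 1859; 2704 = 1·1859 + 845; 1859 = 2·845 + 169; 845 = 5·169 + 0 → gcd = 169; 2873 = 169·17.
Back-substitution yields 7267·(411) + 373321·(-8) = 169, so one solution is s = 411·17 = 6987, t = -8·17 = -136.
Solutions in s differ by 373321/169 = 2209; the one in [0, 2209) is 6987 mod 2209 = 360.

360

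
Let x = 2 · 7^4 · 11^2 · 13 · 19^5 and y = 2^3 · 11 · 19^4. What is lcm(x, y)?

74813310788216

max exponent per prime: 2^3 · 7^4 · 11^2 · 13 · 19^5 = 74813310788216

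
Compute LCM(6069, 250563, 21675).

43848525

lcm(6069, 250563) = 6069·250563/gcd = 1520666847/867 = 1753941
lcm(1753941, 21675) = 1753941·21675/gcd = 38016671175/867 = 43848525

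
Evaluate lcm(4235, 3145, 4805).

lcm(4235, 3145) = 4235·3145/gcd = 13319075/5 = 2663815
lcm(2663815, 4805) = 2663815·4805/gcd = 12799631075/5 = 2559926215

2559926215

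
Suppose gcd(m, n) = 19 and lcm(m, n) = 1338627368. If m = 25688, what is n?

Using mn = gcd(m,n)·lcm(m,n) = 19·1338627368 = 25433919992, we get n = 25433919992/25688 = 990109.

990109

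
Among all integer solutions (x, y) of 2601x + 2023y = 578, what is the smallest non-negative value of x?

1

gcd(2601, 2023) = 289 (Euclid: 2601 = 1·2023 + 578; 2023 = 3·578 + 289; 578 = 2·289 + 0), and 289 | 578.
Extended Euclid: 2601·(-3) + 2023·(4) = 289. Scale by 2: x₀ = -6.
General solution x = x₀ + 7t; reducing mod 7 gives x = 1 (and y = -1).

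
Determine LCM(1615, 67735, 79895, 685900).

1615 = 5 · 17 · 19; 67735 = 5 · 19 · 23 · 31; 79895 = 5 · 19 · 29²; 685900 = 2² · 5² · 19³
lcm takes max exponent of each prime: 2² · 5² · 17 · 19³ · 23 · 29² · 31 = 6991900669900

6991900669900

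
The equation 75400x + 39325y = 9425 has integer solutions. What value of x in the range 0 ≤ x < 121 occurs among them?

gcd(75400, 39325) = 325 (Euclid: 75400 = 1·39325 + 36075; 39325 = 1·36075 + 3250; 36075 = 11·3250 + 325; 3250 = 10·325 + 0), and 325 | 9425.
Extended Euclid: 75400·(12) + 39325·(-23) = 325. Scale by 29: x₀ = 348.
General solution x = x₀ + 121t; reducing mod 121 gives x = 106 (and y = -203).

106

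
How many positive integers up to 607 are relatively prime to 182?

182 = 2·7·13. Inclusion–exclusion on these primes:
607 − ⌊607/2⌋ − ⌊607/7⌋ − ⌊607/13⌋ + ⌊607/14⌋ + ⌊607/26⌋ + ⌊607/91⌋ − ⌊607/182⌋ = 241

241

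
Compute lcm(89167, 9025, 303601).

89167 = 13 · 19³; 9025 = 5² · 19²; 303601 = 19² · 29²
lcm takes max exponent of each prime: 5² · 13 · 19³ · 29² = 1874736175

1874736175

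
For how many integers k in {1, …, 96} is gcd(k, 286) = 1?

40

286 = 2·11·13. Inclusion–exclusion on these primes:
96 − ⌊96/2⌋ − ⌊96/11⌋ − ⌊96/13⌋ + ⌊96/22⌋ + ⌊96/26⌋ + ⌊96/143⌋ − ⌊96/286⌋ = 40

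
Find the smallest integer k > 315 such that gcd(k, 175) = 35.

385

175 = 35·5. Any k with gcd(k, 175) = 35 is a multiple of 35, say 35s, with s coprime to 5.
Need s > 315/35, so s ≥ 10. First s ≥ 10 with gcd(s, 5) = 1 is s = 11. Thus k = 35·11 = 385.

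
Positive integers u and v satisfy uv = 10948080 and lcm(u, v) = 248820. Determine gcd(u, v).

gcd·lcm = product, so gcd = 10948080/248820 = 44.

44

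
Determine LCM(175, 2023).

50575

gcd first: 2023 = 11·175 + 98; 175 = 1·98 + 77; 98 = 1·77 + 21; 77 = 3·21 + 14; 21 = 1·14 + 7; 14 = 2·7 + 0 → gcd = 7
lcm = 175·2023/gcd = 354025/7 = 50575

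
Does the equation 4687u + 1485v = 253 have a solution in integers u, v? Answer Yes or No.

By Bézout, 4687u + 1485v = 253 has integer solutions iff gcd(4687, 1485) | 253.
Euclid: 4687 = 3·1485 + 232; 1485 = 6·232 + 93; 232 = 2·93 + 46; 93 = 2·46 + 1; 46 = 46·1 + 0. gcd = 1; 253 mod 1 = 0. Yes.

Yes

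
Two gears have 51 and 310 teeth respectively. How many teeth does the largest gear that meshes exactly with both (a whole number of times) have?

1

51 = 3 · 17
310 = 2 · 5 · 31
Common: 1 = 1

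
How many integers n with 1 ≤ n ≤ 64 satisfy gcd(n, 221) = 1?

Prime factors of 221: 13, 17. Count integers ≤ 64 divisible by none of them.
By inclusion–exclusion: 64 − ⌊64/13⌋ − ⌊64/17⌋ + ⌊64/221⌋ = 57.

57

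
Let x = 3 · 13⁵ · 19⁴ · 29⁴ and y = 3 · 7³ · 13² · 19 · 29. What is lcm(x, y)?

35215878895076958897

max exponent per prime: 3 · 7³ · 13⁵ · 19⁴ · 29⁴ = 35215878895076958897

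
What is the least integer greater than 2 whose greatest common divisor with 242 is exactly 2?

Multiples of 2 above 2: 2·2, 2·3, … . Need the cofactor coprime to 242/2 = 121.
Checking s = 2, 3, … the first with gcd(s, 121) = 1 is s = 2, giving 4.

4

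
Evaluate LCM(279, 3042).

gcd first: 3042 = 10·279 + 252; 279 = 1·252 + 27; 252 = 9·27 + 9; 27 = 3·9 + 0 → gcd = 9
lcm = 279·3042/gcd = 848718/9 = 94302

94302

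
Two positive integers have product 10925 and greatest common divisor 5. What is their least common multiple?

For any two positive integers, gcd × lcm equals their product. Hence lcm = 10925 / 5 = 2185.

2185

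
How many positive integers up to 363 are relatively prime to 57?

229

57 = 3·19. Inclusion–exclusion on these primes:
363 − ⌊363/3⌋ − ⌊363/19⌋ + ⌊363/57⌋ = 229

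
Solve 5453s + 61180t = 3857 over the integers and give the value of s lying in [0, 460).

Euclid: 61180 = 11·5453 + 1197; 5453 = 4·1197 + 665; 1197 = 1·665 + 532; 665 = 1·532 + 133; 532 = 4·133 + 0 → gcd = 133; 3857 = 133·29.
Back-substitution yields 5453·(101) + 61180·(-9) = 133, so one solution is s = 101·29 = 2929, t = -9·29 = -261.
Solutions in s differ by 61180/133 = 460; the one in [0, 460) is 2929 mod 460 = 169.

169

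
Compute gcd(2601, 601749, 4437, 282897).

153

gcd(2601, 601749): 601749 = 231·2601 + 918; 2601 = 2·918 + 765; 918 = 1·765 + 153; 765 = 5·153 + 0 → 153
gcd(153, 4437): 4437 = 29·153 + 0 → 153
gcd(153, 282897): 282897 = 1849·153 + 0 → 153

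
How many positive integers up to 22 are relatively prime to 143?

19

Prime factors of 143: 11, 13. Count integers ≤ 22 divisible by none of them.
By inclusion–exclusion: 22 − ⌊22/11⌋ − ⌊22/13⌋ + ⌊22/143⌋ = 19.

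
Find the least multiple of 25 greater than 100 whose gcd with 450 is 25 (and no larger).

125

Multiples of 25 above 100: 25·5, 25·6, … . Need the cofactor coprime to 450/25 = 18.
Checking s = 5, 6, … the first with gcd(s, 18) = 1 is s = 5, giving 125.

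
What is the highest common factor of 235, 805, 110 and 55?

235 = 5 · 47; 805 = 5 · 7 · 23; 110 = 2 · 5 · 11; 55 = 5 · 11
gcd takes min exponent of each prime: 5 = 5

5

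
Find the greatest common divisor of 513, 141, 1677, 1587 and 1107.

3

gcd(513, 141): 513 = 3·141 + 90; 141 = 1·90 + 51; 90 = 1·51 + 39; 51 = 1·39 + 12; 39 = 3·12 + 3; 12 = 4·3 + 0 → 3
gcd(3, 1677): 1677 = 559·3 + 0 → 3
gcd(3, 1587): 1587 = 529·3 + 0 → 3
gcd(3, 1107): 1107 = 369·3 + 0 → 3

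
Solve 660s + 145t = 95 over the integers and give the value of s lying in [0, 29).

3

Euclid: 660 = 4·145 + 80; 145 = 1·80 + 65; 80 = 1·65 + 15; 65 = 4·15 + 5; 15 = 3·5 + 0 → gcd = 5; 95 = 5·19.
Back-substitution yields 660·(-9) + 145·(41) = 5, so one solution is s = -9·19 = -171, t = 41·19 = 779.
Solutions in s differ by 145/5 = 29; the one in [0, 29) is -171 mod 29 = 3.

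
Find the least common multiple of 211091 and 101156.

21353121196

211091 = 29² · 251; 101156 = 2² · 11³ · 19
max exponents: 2² · 11³ · 19 · 29² · 251 = 21353121196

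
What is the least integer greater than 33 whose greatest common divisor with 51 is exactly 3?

Multiples of 3 above 33: 3·12, 3·13, … . Need the cofactor coprime to 51/3 = 17.
Checking s = 12, 13, … the first with gcd(s, 17) = 1 is s = 12, giving 36.

36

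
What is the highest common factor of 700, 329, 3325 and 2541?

7

gcd(700, 329): 700 = 2·329 + 42; 329 = 7·42 + 35; 42 = 1·35 + 7; 35 = 5·7 + 0 → 7
gcd(7, 3325): 3325 = 475·7 + 0 → 7
gcd(7, 2541): 2541 = 363·7 + 0 → 7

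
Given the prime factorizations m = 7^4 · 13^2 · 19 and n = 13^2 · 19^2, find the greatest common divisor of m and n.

min exponent per shared prime: 13^2 · 19 = 3211

3211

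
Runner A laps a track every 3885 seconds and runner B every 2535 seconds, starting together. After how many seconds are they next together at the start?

gcd first: 3885 = 1·2535 + 1350; 2535 = 1·1350 + 1185; 1350 = 1·1185 + 165; 1185 = 7·165 + 30; 165 = 5·30 + 15; 30 = 2·15 + 0 → gcd = 15
lcm = 3885·2535/gcd = 9848475/15 = 656565

656565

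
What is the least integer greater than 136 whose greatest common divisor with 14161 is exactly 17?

153

gcd(k, 14161) = 17 forces 17 | k; write k = 17s. Then gcd(17s, 17·833) = 17·gcd(s, 833), so need gcd(s, 833) = 1.
17s > 136 gives s ≥ 9. The least s ≥ 9 coprime to 833 is 9, so k = 17·9 = 153.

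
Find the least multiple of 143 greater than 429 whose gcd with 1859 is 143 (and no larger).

572

1859 = 143·13. Any a with gcd(a, 1859) = 143 is a multiple of 143, say 143s, with s coprime to 13.
Need s > 429/143, so s ≥ 4. First s ≥ 4 with gcd(s, 13) = 1 is s = 4. Thus a = 143·4 = 572.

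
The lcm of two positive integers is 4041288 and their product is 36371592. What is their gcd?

From gcd × lcm = mn: gcd = 36371592 / 4041288 = 9.

9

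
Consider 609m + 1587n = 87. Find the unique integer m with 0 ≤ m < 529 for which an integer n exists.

378

gcd(609, 1587) = 3 (Euclid: 1587 = 2·609 + 369; 609 = 1·369 + 240; 369 = 1·240 + 129; 240 = 1·129 + 111; 129 = 1·111 + 18; 111 = 6·18 + 3; 18 = 6·3 + 0), and 3 | 87.
Extended Euclid: 609·(86) + 1587·(-33) = 3. Scale by 29: m₀ = 2494.
General solution m = m₀ + 529t; reducing mod 529 gives m = 378 (and n = -145).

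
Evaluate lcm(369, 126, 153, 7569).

369 = 3² · 41; 126 = 2 · 3² · 7; 153 = 3² · 17; 7569 = 3² · 29²
lcm takes max exponent of each prime: 2 · 3² · 7 · 17 · 29² · 41 = 73858302

73858302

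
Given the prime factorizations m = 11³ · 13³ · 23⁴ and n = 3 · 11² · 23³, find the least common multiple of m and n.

max exponent per prime: 3 · 11³ · 13³ · 23⁴ = 2454939033261

2454939033261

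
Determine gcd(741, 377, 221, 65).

13

741 = 3 · 13 · 19; 377 = 13 · 29; 221 = 13 · 17; 65 = 5 · 13
gcd takes min exponent of each prime: 13 = 13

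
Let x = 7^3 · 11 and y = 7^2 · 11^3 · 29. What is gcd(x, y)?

539

min exponent per shared prime: 7^2 · 11 = 539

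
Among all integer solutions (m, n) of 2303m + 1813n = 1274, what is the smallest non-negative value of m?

10

Euclid: 2303 = 1·1813 + 490; 1813 = 3·490 + 343; 490 = 1·343 + 147; 343 = 2·147 + 49; 147 = 3·49 + 0 → gcd = 49; 1274 = 49·26.
Back-substitution yields 2303·(-11) + 1813·(14) = 49, so one solution is m = -11·26 = -286, n = 14·26 = 364.
Solutions in m differ by 1813/49 = 37; the one in [0, 37) is -286 mod 37 = 10.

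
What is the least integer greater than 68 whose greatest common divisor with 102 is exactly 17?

gcd(a, 102) = 17 forces 17 | a; write a = 17s. Then gcd(17s, 17·6) = 17·gcd(s, 6), so need gcd(s, 6) = 1.
17s > 68 gives s ≥ 5. The least s ≥ 5 coprime to 6 is 5, so a = 17·5 = 85.

85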